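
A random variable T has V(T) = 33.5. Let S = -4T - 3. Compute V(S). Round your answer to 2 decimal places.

V(-4T - 3) = (-4)²·V(T) = 16·33.5 = 536

536.00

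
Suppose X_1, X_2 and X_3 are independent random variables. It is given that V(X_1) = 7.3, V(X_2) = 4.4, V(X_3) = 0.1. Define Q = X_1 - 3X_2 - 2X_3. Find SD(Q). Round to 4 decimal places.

By independence, V(Q) = (1)²V(X_1) + (-3)²V(X_2) + (-2)²V(X_3)
= (1)²·7.3 + (-3)²·4.4 + (-2)²·0.1 = 47.3
SD(Q) = √47.3 ≈ 6.8775

6.8775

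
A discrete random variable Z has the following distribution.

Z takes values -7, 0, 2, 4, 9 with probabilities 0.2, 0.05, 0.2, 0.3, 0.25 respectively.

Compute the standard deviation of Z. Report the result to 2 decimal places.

5.44

E[Z] = (-7)(0.2) + (0)(0.05) + (2)(0.2) + (4)(0.3) + (9)(0.25) = 2.45
E[Z²] = (-7)²(0.2) + (0)²(0.05) + (2)²(0.2) + (4)²(0.3) + (9)²(0.25) = 35.65
Var(Z) = E[Z²] − (E[Z])² = 35.65 − (2.45)² = 29.6475
sd(Z) = √29.6475 ≈ 5.44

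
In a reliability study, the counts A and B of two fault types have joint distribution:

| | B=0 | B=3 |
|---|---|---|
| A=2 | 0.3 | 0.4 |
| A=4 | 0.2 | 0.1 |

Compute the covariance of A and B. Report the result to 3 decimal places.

E[A] = 2.6,  E[B] = 1.5
E[AB] = 3.6
cov(A,B) = E[AB] − E[A]E[B] = 3.6 − (2.6)(1.5) = -0.3

-0.300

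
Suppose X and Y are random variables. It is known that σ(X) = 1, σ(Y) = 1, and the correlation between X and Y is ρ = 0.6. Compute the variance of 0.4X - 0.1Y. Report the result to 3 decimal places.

0.122

var(X) = (1)² = 1;  var(Y) = (1)² = 1
cov(X,Y) = ρ·σ(X)·σ(Y) = 0.6·1·1 = 0.6
var(0.4X - 0.1Y) = (0.4)²·var(X) + (-0.1)²·var(Y) + 2·(0.4)·(-0.1)·cov(X,Y)
= 0.16·1 + 0.01·1 + -0.08·0.6 = 0.122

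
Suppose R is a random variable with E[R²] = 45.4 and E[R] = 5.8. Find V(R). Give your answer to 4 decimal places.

11.7600

V(R) = 45.4 − (5.8)² = 11.76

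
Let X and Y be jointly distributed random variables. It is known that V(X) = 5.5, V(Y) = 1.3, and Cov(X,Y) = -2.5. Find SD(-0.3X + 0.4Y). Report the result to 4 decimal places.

1.1415

V(-0.3X + 0.4Y) = (-0.3)²·V(X) + (0.4)²·V(Y) + 2·(-0.3)·(0.4)·Cov(X,Y)
= 0.09·5.5 + 0.16·1.3 + -0.24·-2.5 = 1.303
SD(-0.3X + 0.4Y) = √1.303 ≈ 1.1415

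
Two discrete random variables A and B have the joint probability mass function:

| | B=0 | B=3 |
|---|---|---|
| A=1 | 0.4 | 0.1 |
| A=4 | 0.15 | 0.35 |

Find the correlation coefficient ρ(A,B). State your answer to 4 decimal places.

0.5025

E[A] = 2.5,  E[B] = 1.35
E[AB] = 4.5
Cov(A,B) = E[AB] − E[A]E[B] = 4.5 − (2.5)(1.35) = 1.125
Var(A) = 2.25,  Var(B) = 2.2275
ρ = 1.125 / √(2.25·2.2275) ≈ 0.5025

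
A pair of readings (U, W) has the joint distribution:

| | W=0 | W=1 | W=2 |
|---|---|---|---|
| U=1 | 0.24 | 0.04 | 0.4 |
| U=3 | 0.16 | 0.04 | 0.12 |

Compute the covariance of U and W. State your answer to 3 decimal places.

E[U] = 1.64,  E[W] = 1.12
E[UW] = 1.68
Cov(U,W) = E[UW] − E[U]E[W] = 1.68 − (1.64)(1.12) = -0.1568

-0.157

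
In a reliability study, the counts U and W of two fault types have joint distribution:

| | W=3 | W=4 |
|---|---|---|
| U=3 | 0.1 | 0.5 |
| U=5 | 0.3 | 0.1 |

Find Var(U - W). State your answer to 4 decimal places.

1.7600

E[U] = 3.8,  E[W] = 3.6,  E[UW] = 13.4
Var(U) = 15.4 − (3.8)² = 0.96;  Var(W) = 13.2 − (3.6)² = 0.24
cov(U,W) = 13.4 − (3.8)(3.6) = -0.28
Var(U - W) = (1)²·0.96 + (-1)²·0.24 + 2·(1)·(-1)·-0.28 = 1.76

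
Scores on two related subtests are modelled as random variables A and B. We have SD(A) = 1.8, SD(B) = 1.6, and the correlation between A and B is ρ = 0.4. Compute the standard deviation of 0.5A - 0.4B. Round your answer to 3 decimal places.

0.871

Var(A) = (1.8)² = 3.24;  Var(B) = (1.6)² = 2.56
Cov(A,B) = ρ·SD(A)·SD(B) = 0.4·1.8·1.6 = 1.152
Var(0.5A - 0.4B) = (0.5)²·Var(A) + (-0.4)²·Var(B) + 2·(0.5)·(-0.4)·Cov(A,B)
= 0.25·3.24 + 0.16·2.56 + -0.4·1.152 = 0.7588
SD(0.5A - 0.4B) = √0.7588 ≈ 0.871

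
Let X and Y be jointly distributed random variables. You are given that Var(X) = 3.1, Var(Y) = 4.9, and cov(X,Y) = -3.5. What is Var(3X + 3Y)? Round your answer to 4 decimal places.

Var(3X + 3Y) = (3)²·Var(X) + (3)²·Var(Y) + 2·(3)·(3)·cov(X,Y)
= 9·3.1 + 9·4.9 + 18·-3.5 = 9

9.0000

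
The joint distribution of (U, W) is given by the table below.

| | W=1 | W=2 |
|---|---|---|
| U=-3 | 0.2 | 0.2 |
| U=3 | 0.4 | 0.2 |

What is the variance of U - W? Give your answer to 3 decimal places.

9.360

E[U] = 0.6,  E[W] = 1.4,  E[UW] = 0.6
Var(U) = 9 − (0.6)² = 8.64;  Var(W) = 2.2 − (1.4)² = 0.24
Cov(U,W) = 0.6 − (0.6)(1.4) = -0.24
Var(U - W) = (1)²·8.64 + (-1)²·0.24 + 2·(1)·(-1)·-0.24 = 9.36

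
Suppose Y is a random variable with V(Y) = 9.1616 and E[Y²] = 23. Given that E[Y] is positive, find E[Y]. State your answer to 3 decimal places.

(E[Y])² = E[Y²] − V(Y) = 23 − 9.1616 = 13.8384
E[Y] = √13.8384 = 3.72

3.720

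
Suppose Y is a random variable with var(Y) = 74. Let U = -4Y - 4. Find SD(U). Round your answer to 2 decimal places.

var(-4Y - 4) = (-4)²·74 = 1184
SD(U) = √1184 ≈ 34.41

34.41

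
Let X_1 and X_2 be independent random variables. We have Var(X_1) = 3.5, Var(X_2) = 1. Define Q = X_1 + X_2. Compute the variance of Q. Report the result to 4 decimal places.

By independence, Var(Q) = (1)²Var(X_1) + (1)²Var(X_2)
= (1)²·3.5 + (1)²·1 = 4.5

4.5000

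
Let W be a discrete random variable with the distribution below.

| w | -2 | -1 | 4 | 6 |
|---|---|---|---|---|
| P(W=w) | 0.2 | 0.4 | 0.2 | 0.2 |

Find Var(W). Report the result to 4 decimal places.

10.1600

E[W] = (-2)(0.2) + (-1)(0.4) + (4)(0.2) + (6)(0.2) = 1.2
E[W²] = (-2)²(0.2) + (-1)²(0.4) + (4)²(0.2) + (6)²(0.2) = 11.6
Var(W) = E[W²] − (E[W])² = 11.6 − (1.2)² = 10.16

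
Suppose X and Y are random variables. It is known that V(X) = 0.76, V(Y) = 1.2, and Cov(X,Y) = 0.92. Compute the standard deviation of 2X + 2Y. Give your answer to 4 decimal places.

3.8987

V(2X + 2Y) = (2)²·V(X) + (2)²·V(Y) + 2·(2)·(2)·Cov(X,Y)
= 4·0.76 + 4·1.2 + 8·0.92 = 15.2
SD(2X + 2Y) = √15.2 ≈ 3.8987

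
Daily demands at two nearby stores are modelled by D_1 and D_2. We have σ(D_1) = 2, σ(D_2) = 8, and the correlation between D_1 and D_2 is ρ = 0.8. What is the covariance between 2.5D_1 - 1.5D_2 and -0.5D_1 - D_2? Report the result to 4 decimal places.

68.6000

var(D_1) = (2)² = 4;  var(D_2) = (8)² = 64
Cov(D_1,D_2) = ρ·σ(D_1)·σ(D_2) = 0.8·2·8 = 12.8
Cov(2.5D_1 - 1.5D_2, -0.5D_1 - D_2) = (2.5)(-0.5)var(D_1) + (-1.5)(-1)var(D_2) + [(2.5)(-1) + (-1.5)(-0.5)]Cov(D_1,D_2)
= -1.25·4 + 1.5·64 + -1.75·12.8 = 68.6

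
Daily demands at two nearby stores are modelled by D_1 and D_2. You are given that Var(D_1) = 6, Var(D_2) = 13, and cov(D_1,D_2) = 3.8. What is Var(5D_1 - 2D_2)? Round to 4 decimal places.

Var(5D_1 - 2D_2) = (5)²·Var(D_1) + (-2)²·Var(D_2) + 2·(5)·(-2)·cov(D_1,D_2)
= 25·6 + 4·13 + -20·3.8 = 126

126.0000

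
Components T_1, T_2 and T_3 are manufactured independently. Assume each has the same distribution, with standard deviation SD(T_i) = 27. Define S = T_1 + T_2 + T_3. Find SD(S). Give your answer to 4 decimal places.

46.7654

V(T_i) = (27)² = 729
By independence, V(S) = (1)²V(T_1) + (1)²V(T_2) + (1)²V(T_3)
= (1)²·729 + (1)²·729 + (1)²·729 = 2187
SD(S) = √2187 ≈ 46.7654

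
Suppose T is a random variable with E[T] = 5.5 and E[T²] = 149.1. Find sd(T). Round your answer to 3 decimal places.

10.902

Var(T) = 149.1 − (5.5)² = 118.85
sd(T) = √118.85 ≈ 10.902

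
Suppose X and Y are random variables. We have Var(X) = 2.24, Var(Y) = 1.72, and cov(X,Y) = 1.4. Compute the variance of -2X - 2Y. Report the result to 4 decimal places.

Var(-2X - 2Y) = (-2)²·Var(X) + (-2)²·Var(Y) + 2·(-2)·(-2)·cov(X,Y)
= 4·2.24 + 4·1.72 + 8·1.4 = 27.04

27.0400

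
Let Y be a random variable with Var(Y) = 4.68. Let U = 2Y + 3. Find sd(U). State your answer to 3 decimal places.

Var(2Y + 3) = (2)²·4.68 = 18.72
sd(U) = √18.72 ≈ 4.327

4.327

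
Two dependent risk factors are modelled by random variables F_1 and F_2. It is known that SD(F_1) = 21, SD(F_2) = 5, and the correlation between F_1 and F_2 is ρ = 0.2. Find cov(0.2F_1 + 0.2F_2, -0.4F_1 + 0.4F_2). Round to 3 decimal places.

-33.280

V(F_1) = (21)² = 441;  V(F_2) = (5)² = 25
cov(F_1,F_2) = ρ·SD(F_1)·SD(F_2) = 0.2·21·5 = 21
cov(0.2F_1 + 0.2F_2, -0.4F_1 + 0.4F_2) = (0.2)(-0.4)V(F_1) + (0.2)(0.4)V(F_2) + [(0.2)(0.4) + (0.2)(-0.4)]cov(F_1,F_2)
= -0.08·441 + 0.08·25 + 0·21 = -33.28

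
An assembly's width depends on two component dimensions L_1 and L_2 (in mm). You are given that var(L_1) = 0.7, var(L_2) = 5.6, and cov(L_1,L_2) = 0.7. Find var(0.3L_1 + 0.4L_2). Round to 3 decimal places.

var(0.3L_1 + 0.4L_2) = (0.3)²·var(L_1) + (0.4)²·var(L_2) + 2·(0.3)·(0.4)·cov(L_1,L_2)
= 0.09·0.7 + 0.16·5.6 + 0.24·0.7 = 1.127

1.127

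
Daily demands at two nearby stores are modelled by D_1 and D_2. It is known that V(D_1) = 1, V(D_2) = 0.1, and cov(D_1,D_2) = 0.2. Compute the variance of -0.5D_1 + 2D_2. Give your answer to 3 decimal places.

0.250

V(-0.5D_1 + 2D_2) = (-0.5)²·V(D_1) + (2)²·V(D_2) + 2·(-0.5)·(2)·cov(D_1,D_2)
= 0.25·1 + 4·0.1 + -2·0.2 = 0.25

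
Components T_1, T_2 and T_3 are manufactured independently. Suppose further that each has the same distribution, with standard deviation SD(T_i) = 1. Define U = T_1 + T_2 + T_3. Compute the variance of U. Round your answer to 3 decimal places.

3.000

Var(T_i) = (1)² = 1
By independence, Var(U) = (1)²Var(T_1) + (1)²Var(T_2) + (1)²Var(T_3)
= (1)²·1 + (1)²·1 + (1)²·1 = 3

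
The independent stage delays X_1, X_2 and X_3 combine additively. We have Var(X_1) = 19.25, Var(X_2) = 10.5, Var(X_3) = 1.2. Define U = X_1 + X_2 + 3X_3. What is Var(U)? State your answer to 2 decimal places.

40.55

By independence, Var(U) = (1)²Var(X_1) + (1)²Var(X_2) + (3)²Var(X_3)
= (1)²·19.25 + (1)²·10.5 + (3)²·1.2 = 40.55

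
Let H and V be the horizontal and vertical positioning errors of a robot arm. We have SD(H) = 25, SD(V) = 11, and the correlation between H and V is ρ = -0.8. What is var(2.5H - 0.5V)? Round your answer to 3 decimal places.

4486.500

var(H) = (25)² = 625;  var(V) = (11)² = 121
Cov(H,V) = ρ·SD(H)·SD(V) = -0.8·25·11 = -220
var(2.5H - 0.5V) = (2.5)²·var(H) + (-0.5)²·var(V) + 2·(2.5)·(-0.5)·Cov(H,V)
= 6.25·625 + 0.25·121 + -2.5·-220 = 4486.5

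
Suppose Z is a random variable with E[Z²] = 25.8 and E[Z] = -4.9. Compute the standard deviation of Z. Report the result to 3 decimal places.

var(Z) = 25.8 − (-4.9)² = 1.79
SD(Z) = √1.79 ≈ 1.338

1.338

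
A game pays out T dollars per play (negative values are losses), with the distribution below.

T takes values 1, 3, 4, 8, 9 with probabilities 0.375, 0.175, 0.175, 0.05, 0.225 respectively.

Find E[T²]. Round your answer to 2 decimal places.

E[T²] = (1)²(0.375) + (3)²(0.175) + (4)²(0.175) + (8)²(0.05) + (9)²(0.225) = 26.175

26.18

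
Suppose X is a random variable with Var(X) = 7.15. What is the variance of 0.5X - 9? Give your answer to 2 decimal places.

1.79

Var(0.5X - 9) = (0.5)²·Var(X) = 0.25·7.15 = 1.7875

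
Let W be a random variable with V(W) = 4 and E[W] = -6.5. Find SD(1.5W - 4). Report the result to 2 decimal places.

3.00

V(1.5W - 4) = (1.5)²·4 = 9
SD(1.5W - 4) = √9 ≈ 3.00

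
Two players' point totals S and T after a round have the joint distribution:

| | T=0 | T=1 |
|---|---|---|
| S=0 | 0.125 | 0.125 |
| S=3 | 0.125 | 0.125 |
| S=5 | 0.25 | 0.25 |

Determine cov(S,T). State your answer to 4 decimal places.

E[S] = 3.25,  E[T] = 0.5
E[ST] = 1.625
cov(S,T) = E[ST] − E[S]E[T] = 1.625 − (3.25)(0.5) = 0

0.0000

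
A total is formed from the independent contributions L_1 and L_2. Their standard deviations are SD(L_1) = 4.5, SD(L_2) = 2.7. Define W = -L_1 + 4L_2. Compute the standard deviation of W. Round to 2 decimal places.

11.70

Var(L_1) = 20.25, Var(L_2) = 7.29
By independence, Var(W) = (-1)²Var(L_1) + (4)²Var(L_2)
= (-1)²·20.25 + (4)²·7.29 = 136.89
SD(W) = √136.89 ≈ 11.70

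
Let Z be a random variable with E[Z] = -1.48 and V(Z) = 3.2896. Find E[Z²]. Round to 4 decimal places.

E[Z²] = V(Z) + (E[Z])² = 3.2896 + (-1.48)² = 5.48

5.4800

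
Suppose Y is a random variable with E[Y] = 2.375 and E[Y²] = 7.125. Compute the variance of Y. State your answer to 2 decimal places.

var(Y) = 7.125 − (2.375)² = 1.484375

1.48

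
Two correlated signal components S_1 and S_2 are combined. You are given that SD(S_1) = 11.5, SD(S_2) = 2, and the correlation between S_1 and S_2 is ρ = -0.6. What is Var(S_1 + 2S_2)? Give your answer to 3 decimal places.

Var(S_1) = (11.5)² = 132.25;  Var(S_2) = (2)² = 4
cov(S_1,S_2) = ρ·SD(S_1)·SD(S_2) = -0.6·11.5·2 = -13.8
Var(S_1 + 2S_2) = (1)²·Var(S_1) + (2)²·Var(S_2) + 2·(1)·(2)·cov(S_1,S_2)
= 1·132.25 + 4·4 + 4·-13.8 = 93.05

93.050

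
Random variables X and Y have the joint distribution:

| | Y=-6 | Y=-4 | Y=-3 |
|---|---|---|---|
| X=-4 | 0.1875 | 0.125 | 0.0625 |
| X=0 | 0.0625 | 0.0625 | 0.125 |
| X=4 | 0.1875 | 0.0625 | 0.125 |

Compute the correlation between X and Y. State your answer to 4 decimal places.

E[X] = 0,  E[Y] = -4.5625
E[XY] = 0.25
Cov(X,Y) = E[XY] − E[X]E[Y] = 0.25 − (0)(-4.5625) = 0.25
Var(X) = 12,  Var(Y) = 1.74609375
ρ = 0.25 / √(12·1.74609375) ≈ 0.0546

0.0546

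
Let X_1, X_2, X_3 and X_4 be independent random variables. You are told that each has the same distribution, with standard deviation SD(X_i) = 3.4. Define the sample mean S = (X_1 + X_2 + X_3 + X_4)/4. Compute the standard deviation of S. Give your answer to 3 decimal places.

Var(X_i) = (3.4)² = 11.56
By independence, Var(S) = (0.25)²Var(X_1) + (0.25)²Var(X_2) + (0.25)²Var(X_3) + (0.25)²Var(X_4)
= (0.25)²·11.56 + (0.25)²·11.56 + (0.25)²·11.56 + (0.25)²·11.56 = 2.89
SD(S) = √2.89 ≈ 1.700

1.700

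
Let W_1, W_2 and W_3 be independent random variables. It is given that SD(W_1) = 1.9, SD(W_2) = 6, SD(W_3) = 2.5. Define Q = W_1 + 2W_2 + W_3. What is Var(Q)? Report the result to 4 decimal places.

Var(W_1) = 3.61, Var(W_2) = 36, Var(W_3) = 6.25
By independence, Var(Q) = (1)²Var(W_1) + (2)²Var(W_2) + (1)²Var(W_3)
= (1)²·3.61 + (2)²·36 + (1)²·6.25 = 153.86

153.8600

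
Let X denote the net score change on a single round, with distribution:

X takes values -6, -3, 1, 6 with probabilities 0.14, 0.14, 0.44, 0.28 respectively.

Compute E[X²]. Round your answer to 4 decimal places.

16.8200

E[X²] = (-6)²(0.14) + (-3)²(0.14) + (1)²(0.44) + (6)²(0.28) = 16.82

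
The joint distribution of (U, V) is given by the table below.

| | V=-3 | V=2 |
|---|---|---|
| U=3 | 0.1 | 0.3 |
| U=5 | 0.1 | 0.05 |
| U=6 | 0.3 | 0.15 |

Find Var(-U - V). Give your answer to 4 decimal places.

5.4275

E[U] = 4.65,  E[V] = -0.5,  E[UV] = -3.7
Var(U) = 23.55 − (4.65)² = 1.9275;  Var(V) = 6.5 − (-0.5)² = 6.25
Cov(U,V) = -3.7 − (4.65)(-0.5) = -1.375
Var(-U - V) = (-1)²·1.9275 + (-1)²·6.25 + 2·(-1)·(-1)·-1.375 = 5.4275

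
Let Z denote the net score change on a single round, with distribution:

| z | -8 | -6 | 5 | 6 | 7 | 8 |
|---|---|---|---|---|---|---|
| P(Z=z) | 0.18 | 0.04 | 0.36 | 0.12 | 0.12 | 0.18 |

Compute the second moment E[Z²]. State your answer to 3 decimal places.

43.680

E[Z²] = (-8)²(0.18) + (-6)²(0.04) + (5)²(0.36) + (6)²(0.12) + (7)²(0.12) + (8)²(0.18) = 43.68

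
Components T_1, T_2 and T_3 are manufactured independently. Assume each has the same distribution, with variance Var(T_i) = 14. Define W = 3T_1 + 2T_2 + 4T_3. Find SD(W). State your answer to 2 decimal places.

20.15

By independence, Var(W) = (3)²Var(T_1) + (2)²Var(T_2) + (4)²Var(T_3)
= (3)²·14 + (2)²·14 + (4)²·14 = 406
SD(W) = √406 ≈ 20.15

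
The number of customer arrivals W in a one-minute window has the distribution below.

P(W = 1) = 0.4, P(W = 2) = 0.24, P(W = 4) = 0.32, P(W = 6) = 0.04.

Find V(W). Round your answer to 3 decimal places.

2.160

E[W] = (1)(0.4) + (2)(0.24) + (4)(0.32) + (6)(0.04) = 2.4
E[W²] = (1)²(0.4) + (2)²(0.24) + (4)²(0.32) + (6)²(0.04) = 7.92
V(W) = E[W²] − (E[W])² = 7.92 − (2.4)² = 2.16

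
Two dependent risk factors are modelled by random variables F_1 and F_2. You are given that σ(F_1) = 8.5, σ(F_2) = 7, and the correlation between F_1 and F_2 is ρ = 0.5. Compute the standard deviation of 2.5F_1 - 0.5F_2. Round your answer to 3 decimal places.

19.734

Var(F_1) = (8.5)² = 72.25;  Var(F_2) = (7)² = 49
cov(F_1,F_2) = ρ·σ(F_1)·σ(F_2) = 0.5·8.5·7 = 29.75
Var(2.5F_1 - 0.5F_2) = (2.5)²·Var(F_1) + (-0.5)²·Var(F_2) + 2·(2.5)·(-0.5)·cov(F_1,F_2)
= 6.25·72.25 + 0.25·49 + -2.5·29.75 = 389.4375
σ(2.5F_1 - 0.5F_2) = √389.4375 ≈ 19.734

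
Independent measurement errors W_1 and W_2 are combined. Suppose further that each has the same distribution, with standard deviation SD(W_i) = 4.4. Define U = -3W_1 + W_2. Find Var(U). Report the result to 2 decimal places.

193.60

Var(W_i) = (4.4)² = 19.36
By independence, Var(U) = (-3)²Var(W_1) + (1)²Var(W_2)
= (-3)²·19.36 + (1)²·19.36 = 193.6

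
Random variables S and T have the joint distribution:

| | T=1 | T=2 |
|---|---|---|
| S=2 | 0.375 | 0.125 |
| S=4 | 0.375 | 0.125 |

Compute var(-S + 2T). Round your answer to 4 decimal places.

E[S] = 3,  E[T] = 1.25,  E[ST] = 3.75
var(S) = 10 − (3)² = 1;  var(T) = 1.75 − (1.25)² = 0.1875
Cov(S,T) = 3.75 − (3)(1.25) = 0
var(-S + 2T) = (-1)²·1 + (2)²·0.1875 + 2·(-1)·(2)·0 = 1.75

1.7500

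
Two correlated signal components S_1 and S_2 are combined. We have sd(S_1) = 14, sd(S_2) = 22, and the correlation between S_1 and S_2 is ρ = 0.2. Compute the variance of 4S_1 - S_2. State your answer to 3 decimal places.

var(S_1) = (14)² = 196;  var(S_2) = (22)² = 484
cov(S_1,S_2) = ρ·sd(S_1)·sd(S_2) = 0.2·14·22 = 61.6
var(4S_1 - S_2) = (4)²·var(S_1) + (-1)²·var(S_2) + 2·(4)·(-1)·cov(S_1,S_2)
= 16·196 + 1·484 + -8·61.6 = 3127.2

3127.200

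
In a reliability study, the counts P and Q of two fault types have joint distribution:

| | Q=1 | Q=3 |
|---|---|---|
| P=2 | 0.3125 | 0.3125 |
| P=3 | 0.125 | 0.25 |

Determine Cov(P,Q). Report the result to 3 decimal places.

0.078

E[P] = 2.375,  E[Q] = 2.125
E[PQ] = 5.125
Cov(P,Q) = E[PQ] − E[P]E[Q] = 5.125 − (2.375)(2.125) = 0.078125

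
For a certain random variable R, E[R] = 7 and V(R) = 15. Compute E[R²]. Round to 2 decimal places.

64.00

E[R²] = V(R) + (E[R])² = 15 + (7)² = 64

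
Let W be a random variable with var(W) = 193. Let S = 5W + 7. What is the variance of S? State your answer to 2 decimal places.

4825.00

var(5W + 7) = (5)²·var(W) = 25·193 = 4825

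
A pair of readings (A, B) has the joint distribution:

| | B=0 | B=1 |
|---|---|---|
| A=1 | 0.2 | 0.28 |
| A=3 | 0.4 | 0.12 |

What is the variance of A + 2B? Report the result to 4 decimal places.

E[A] = 2.04,  E[B] = 0.4,  E[AB] = 0.64
V(A) = 5.16 − (2.04)² = 0.9984;  V(B) = 0.4 − (0.4)² = 0.24
cov(A,B) = 0.64 − (2.04)(0.4) = -0.176
V(A + 2B) = (1)²·0.9984 + (2)²·0.24 + 2·(1)·(2)·-0.176 = 1.2544

1.2544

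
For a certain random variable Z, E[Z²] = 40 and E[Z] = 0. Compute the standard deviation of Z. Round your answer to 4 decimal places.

Var(Z) = 40 − (0)² = 40
sd(Z) = √40 ≈ 6.3246

6.3246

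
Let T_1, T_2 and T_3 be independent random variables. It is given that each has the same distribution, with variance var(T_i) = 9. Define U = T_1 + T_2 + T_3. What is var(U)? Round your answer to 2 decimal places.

27.00

By independence, var(U) = (1)²var(T_1) + (1)²var(T_2) + (1)²var(T_3)
= (1)²·9 + (1)²·9 + (1)²·9 = 27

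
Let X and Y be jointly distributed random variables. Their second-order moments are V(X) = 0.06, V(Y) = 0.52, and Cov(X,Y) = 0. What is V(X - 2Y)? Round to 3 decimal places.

V(X - 2Y) = (1)²·V(X) + (-2)²·V(Y) + 2·(1)·(-2)·Cov(X,Y)
= 1·0.06 + 4·0.52 + -4·0 = 2.14

2.140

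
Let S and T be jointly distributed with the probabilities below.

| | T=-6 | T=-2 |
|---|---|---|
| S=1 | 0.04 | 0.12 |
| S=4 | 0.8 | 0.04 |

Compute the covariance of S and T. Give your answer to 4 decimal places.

E[S] = 3.52,  E[T] = -5.36
E[ST] = -20
Cov(S,T) = E[ST] − E[S]E[T] = -20 − (3.52)(-5.36) = -1.1328

-1.1328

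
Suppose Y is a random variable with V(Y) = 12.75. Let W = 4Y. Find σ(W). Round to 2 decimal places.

V(4Y) = (4)²·12.75 = 204
σ(W) = √204 ≈ 14.28

14.28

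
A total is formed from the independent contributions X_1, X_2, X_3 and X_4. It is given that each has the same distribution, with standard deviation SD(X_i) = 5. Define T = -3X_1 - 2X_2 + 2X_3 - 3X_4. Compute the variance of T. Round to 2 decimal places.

650.00

Var(X_i) = (5)² = 25
By independence, Var(T) = (-3)²Var(X_1) + (-2)²Var(X_2) + (2)²Var(X_3) + (-3)²Var(X_4)
= (-3)²·25 + (-2)²·25 + (2)²·25 + (-3)²·25 = 650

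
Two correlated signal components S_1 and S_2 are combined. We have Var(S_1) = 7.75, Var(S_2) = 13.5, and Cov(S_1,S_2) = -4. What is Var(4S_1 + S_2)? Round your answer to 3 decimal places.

105.500

Var(4S_1 + S_2) = (4)²·Var(S_1) + (1)²·Var(S_2) + 2·(4)·(1)·Cov(S_1,S_2)
= 16·7.75 + 1·13.5 + 8·-4 = 105.5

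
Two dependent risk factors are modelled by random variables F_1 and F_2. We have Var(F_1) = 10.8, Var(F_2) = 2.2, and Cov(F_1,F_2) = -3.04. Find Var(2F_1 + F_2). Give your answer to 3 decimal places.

33.240

Var(2F_1 + F_2) = (2)²·Var(F_1) + (1)²·Var(F_2) + 2·(2)·(1)·Cov(F_1,F_2)
= 4·10.8 + 1·2.2 + 4·-3.04 = 33.24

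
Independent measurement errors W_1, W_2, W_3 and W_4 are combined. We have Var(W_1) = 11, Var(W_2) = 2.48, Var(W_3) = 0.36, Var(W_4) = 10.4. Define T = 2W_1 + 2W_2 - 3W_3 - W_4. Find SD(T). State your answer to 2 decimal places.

By independence, Var(T) = (2)²Var(W_1) + (2)²Var(W_2) + (-3)²Var(W_3) + (-1)²Var(W_4)
= (2)²·11 + (2)²·2.48 + (-3)²·0.36 + (-1)²·10.4 = 67.56
SD(T) = √67.56 ≈ 8.22

8.22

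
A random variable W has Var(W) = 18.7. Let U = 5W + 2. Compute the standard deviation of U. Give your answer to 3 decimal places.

Var(5W + 2) = (5)²·18.7 = 467.5
SD(U) = √467.5 ≈ 21.622

21.622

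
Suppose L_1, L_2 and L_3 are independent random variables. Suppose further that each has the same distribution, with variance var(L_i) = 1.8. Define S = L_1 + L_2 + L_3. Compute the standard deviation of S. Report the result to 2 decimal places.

By independence, var(S) = (1)²var(L_1) + (1)²var(L_2) + (1)²var(L_3)
= (1)²·1.8 + (1)²·1.8 + (1)²·1.8 = 5.4
SD(S) = √5.4 ≈ 2.32

2.32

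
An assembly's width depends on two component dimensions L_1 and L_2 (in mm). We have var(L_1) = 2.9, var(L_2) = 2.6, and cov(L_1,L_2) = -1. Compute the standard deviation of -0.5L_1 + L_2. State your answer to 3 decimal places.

2.080

var(-0.5L_1 + L_2) = (-0.5)²·var(L_1) + (1)²·var(L_2) + 2·(-0.5)·(1)·cov(L_1,L_2)
= 0.25·2.9 + 1·2.6 + -1·-1 = 4.325
SD(-0.5L_1 + L_2) = √4.325 ≈ 2.080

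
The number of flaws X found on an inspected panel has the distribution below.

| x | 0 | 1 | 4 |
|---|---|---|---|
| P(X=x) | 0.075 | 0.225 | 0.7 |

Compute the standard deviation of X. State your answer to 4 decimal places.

1.5081

E[X] = (0)(0.075) + (1)(0.225) + (4)(0.7) = 3.025
E[X²] = (0)²(0.075) + (1)²(0.225) + (4)²(0.7) = 11.425
var(X) = E[X²] − (E[X])² = 11.425 − (3.025)² = 2.274375
sd(X) = √2.274375 ≈ 1.5081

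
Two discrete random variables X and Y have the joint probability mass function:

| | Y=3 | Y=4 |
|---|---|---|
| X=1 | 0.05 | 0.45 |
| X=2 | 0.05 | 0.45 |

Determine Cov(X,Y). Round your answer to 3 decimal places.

0.000

E[X] = 1.5,  E[Y] = 3.9
E[XY] = 5.85
Cov(X,Y) = E[XY] − E[X]E[Y] = 5.85 − (1.5)(3.9) = 0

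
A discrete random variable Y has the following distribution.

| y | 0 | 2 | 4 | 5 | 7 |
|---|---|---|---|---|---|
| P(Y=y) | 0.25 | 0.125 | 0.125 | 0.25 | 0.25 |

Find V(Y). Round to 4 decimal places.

6.9375

E[Y] = (0)(0.25) + (2)(0.125) + (4)(0.125) + (5)(0.25) + (7)(0.25) = 3.75
E[Y²] = (0)²(0.25) + (2)²(0.125) + (4)²(0.125) + (5)²(0.25) + (7)²(0.25) = 21
V(Y) = E[Y²] − (E[Y])² = 21 − (3.75)² = 6.9375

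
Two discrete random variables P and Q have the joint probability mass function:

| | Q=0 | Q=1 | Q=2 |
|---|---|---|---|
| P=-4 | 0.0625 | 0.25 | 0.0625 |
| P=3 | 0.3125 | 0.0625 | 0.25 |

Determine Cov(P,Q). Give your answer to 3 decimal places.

-0.164

E[P] = 0.375,  E[Q] = 0.9375
E[PQ] = 0.1875
Cov(P,Q) = E[PQ] − E[P]E[Q] = 0.1875 − (0.375)(0.9375) = -0.1640625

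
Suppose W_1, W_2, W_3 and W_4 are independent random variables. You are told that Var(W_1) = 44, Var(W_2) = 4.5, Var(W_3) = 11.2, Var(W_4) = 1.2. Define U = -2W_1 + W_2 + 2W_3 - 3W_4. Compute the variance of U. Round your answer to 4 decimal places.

By independence, Var(U) = (-2)²Var(W_1) + (1)²Var(W_2) + (2)²Var(W_3) + (-3)²Var(W_4)
= (-2)²·44 + (1)²·4.5 + (2)²·11.2 + (-3)²·1.2 = 236.1

236.1000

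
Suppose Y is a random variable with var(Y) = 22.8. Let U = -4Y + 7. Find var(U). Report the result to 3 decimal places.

var(-4Y + 7) = (-4)²·var(Y) = 16·22.8 = 364.8

364.800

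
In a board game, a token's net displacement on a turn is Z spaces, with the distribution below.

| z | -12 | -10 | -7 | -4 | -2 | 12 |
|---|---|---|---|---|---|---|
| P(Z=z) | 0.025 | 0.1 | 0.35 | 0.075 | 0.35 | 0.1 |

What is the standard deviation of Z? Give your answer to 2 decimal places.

E[Z] = (-12)(0.025) + (-10)(0.1) + (-7)(0.35) + (-4)(0.075) + (-2)(0.35) + (12)(0.1) = -3.55
E[Z²] = (-12)²(0.025) + (-10)²(0.1) + (-7)²(0.35) + (-4)²(0.075) + (-2)²(0.35) + (12)²(0.1) = 47.75
Var(Z) = E[Z²] − (E[Z])² = 47.75 − (-3.55)² = 35.1475
SD(Z) = √35.1475 ≈ 5.93

5.93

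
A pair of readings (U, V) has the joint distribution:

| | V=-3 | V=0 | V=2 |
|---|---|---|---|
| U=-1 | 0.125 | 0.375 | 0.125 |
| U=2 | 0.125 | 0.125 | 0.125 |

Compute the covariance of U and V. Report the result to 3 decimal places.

E[U] = 0.125,  E[V] = -0.25
E[UV] = -0.125
Cov(U,V) = E[UV] − E[U]E[V] = -0.125 − (0.125)(-0.25) = -0.09375

-0.094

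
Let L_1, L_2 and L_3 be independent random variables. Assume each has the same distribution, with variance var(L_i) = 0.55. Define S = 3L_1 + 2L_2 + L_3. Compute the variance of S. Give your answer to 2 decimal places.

By independence, var(S) = (3)²var(L_1) + (2)²var(L_2) + (1)²var(L_3)
= (3)²·0.55 + (2)²·0.55 + (1)²·0.55 = 7.7

7.70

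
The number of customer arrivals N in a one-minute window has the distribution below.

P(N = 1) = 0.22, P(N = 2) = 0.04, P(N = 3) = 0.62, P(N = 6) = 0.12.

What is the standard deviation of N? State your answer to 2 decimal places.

E[N] = (1)(0.22) + (2)(0.04) + (3)(0.62) + (6)(0.12) = 2.88
E[N²] = (1)²(0.22) + (2)²(0.04) + (3)²(0.62) + (6)²(0.12) = 10.28
Var(N) = E[N²] − (E[N])² = 10.28 − (2.88)² = 1.9856
σ(N) = √1.9856 ≈ 1.41

1.41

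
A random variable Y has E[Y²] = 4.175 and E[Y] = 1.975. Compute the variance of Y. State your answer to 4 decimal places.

V(Y) = 4.175 − (1.975)² = 0.274375

0.2744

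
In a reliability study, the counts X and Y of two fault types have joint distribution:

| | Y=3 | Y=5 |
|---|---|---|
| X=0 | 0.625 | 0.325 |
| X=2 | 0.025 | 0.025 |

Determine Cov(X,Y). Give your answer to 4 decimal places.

0.0300

E[X] = 0.1,  E[Y] = 3.7
E[XY] = 0.4
Cov(X,Y) = E[XY] − E[X]E[Y] = 0.4 − (0.1)(3.7) = 0.03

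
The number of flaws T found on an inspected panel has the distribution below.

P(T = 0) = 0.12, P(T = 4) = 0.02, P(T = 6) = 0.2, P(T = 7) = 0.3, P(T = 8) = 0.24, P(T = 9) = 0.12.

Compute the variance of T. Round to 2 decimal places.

E[T] = (0)(0.12) + (4)(0.02) + (6)(0.2) + (7)(0.3) + (8)(0.24) + (9)(0.12) = 6.38
E[T²] = (0)²(0.12) + (4)²(0.02) + (6)²(0.2) + (7)²(0.3) + (8)²(0.24) + (9)²(0.12) = 47.3
V(T) = E[T²] − (E[T])² = 47.3 − (6.38)² = 6.5956

6.60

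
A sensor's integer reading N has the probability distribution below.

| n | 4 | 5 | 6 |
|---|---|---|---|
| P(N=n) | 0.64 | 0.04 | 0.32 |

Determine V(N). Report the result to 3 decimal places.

E[N] = (4)(0.64) + (5)(0.04) + (6)(0.32) = 4.68
E[N²] = (4)²(0.64) + (5)²(0.04) + (6)²(0.32) = 22.76
V(N) = E[N²] − (E[N])² = 22.76 − (4.68)² = 0.8576

0.858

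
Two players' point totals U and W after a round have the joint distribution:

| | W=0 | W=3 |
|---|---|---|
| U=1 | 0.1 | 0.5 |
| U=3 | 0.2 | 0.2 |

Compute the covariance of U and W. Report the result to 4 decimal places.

E[U] = 1.8,  E[W] = 2.1
E[UW] = 3.3
Cov(U,W) = E[UW] − E[U]E[W] = 3.3 − (1.8)(2.1) = -0.48

-0.4800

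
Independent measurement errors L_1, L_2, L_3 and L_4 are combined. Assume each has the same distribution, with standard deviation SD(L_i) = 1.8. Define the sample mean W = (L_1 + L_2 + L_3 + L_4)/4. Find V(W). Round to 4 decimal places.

V(L_i) = (1.8)² = 3.24
By independence, V(W) = (0.25)²V(L_1) + (0.25)²V(L_2) + (0.25)²V(L_3) + (0.25)²V(L_4)
= (0.25)²·3.24 + (0.25)²·3.24 + (0.25)²·3.24 + (0.25)²·3.24 = 0.81

0.8100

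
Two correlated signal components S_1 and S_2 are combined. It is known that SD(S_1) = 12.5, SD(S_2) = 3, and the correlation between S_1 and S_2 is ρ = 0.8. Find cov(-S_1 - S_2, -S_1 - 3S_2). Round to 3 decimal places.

Var(S_1) = (12.5)² = 156.25;  Var(S_2) = (3)² = 9
cov(S_1,S_2) = ρ·SD(S_1)·SD(S_2) = 0.8·12.5·3 = 30
cov(-S_1 - S_2, -S_1 - 3S_2) = (-1)(-1)Var(S_1) + (-1)(-3)Var(S_2) + [(-1)(-3) + (-1)(-1)]cov(S_1,S_2)
= 1·156.25 + 3·9 + 4·30 = 303.25

303.250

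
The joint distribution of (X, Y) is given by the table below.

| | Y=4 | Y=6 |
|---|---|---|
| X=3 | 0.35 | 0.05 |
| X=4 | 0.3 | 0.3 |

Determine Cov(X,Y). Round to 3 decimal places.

0.180

E[X] = 3.6,  E[Y] = 4.7
E[XY] = 17.1
Cov(X,Y) = E[XY] − E[X]E[Y] = 17.1 − (3.6)(4.7) = 0.18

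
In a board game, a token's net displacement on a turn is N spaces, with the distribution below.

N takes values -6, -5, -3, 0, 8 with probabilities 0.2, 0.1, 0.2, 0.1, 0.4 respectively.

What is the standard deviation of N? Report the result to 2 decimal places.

6.02

E[N] = (-6)(0.2) + (-5)(0.1) + (-3)(0.2) + (0)(0.1) + (8)(0.4) = 0.9
E[N²] = (-6)²(0.2) + (-5)²(0.1) + (-3)²(0.2) + (0)²(0.1) + (8)²(0.4) = 37.1
Var(N) = E[N²] − (E[N])² = 37.1 − (0.9)² = 36.29
SD(N) = √36.29 ≈ 6.02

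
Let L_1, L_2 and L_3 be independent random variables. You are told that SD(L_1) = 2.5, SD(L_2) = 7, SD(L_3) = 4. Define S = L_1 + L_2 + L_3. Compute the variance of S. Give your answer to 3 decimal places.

71.250

Var(L_1) = 6.25, Var(L_2) = 49, Var(L_3) = 16
By independence, Var(S) = (1)²Var(L_1) + (1)²Var(L_2) + (1)²Var(L_3)
= (1)²·6.25 + (1)²·49 + (1)²·16 = 71.25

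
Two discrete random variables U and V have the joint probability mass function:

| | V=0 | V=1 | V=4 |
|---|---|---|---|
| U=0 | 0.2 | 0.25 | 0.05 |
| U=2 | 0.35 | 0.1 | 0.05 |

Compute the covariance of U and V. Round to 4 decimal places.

E[U] = 1,  E[V] = 0.75
E[UV] = 0.6
cov(U,V) = E[UV] − E[U]E[V] = 0.6 − (1)(0.75) = -0.15

-0.1500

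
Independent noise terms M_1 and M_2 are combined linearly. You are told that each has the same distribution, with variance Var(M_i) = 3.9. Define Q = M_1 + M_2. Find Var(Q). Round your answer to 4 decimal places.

7.8000

By independence, Var(Q) = (1)²Var(M_1) + (1)²Var(M_2)
= (1)²·3.9 + (1)²·3.9 = 7.8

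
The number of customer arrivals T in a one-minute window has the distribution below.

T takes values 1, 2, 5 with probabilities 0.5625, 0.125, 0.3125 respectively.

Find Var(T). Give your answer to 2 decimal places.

E[T] = (1)(0.5625) + (2)(0.125) + (5)(0.3125) = 2.375
E[T²] = (1)²(0.5625) + (2)²(0.125) + (5)²(0.3125) = 8.875
Var(T) = E[T²] − (E[T])² = 8.875 − (2.375)² = 3.234375

3.23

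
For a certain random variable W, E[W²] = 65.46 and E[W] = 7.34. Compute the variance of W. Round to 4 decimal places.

Var(W) = 65.46 − (7.34)² = 11.5844

11.5844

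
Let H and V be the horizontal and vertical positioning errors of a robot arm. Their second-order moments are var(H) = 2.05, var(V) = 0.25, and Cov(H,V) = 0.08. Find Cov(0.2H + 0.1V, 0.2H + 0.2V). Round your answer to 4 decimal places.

0.0918

Cov(0.2H + 0.1V, 0.2H + 0.2V) = (0.2)(0.2)var(H) + (0.1)(0.2)var(V) + [(0.2)(0.2) + (0.1)(0.2)]Cov(H,V)
= 0.04·2.05 + 0.02·0.25 + 0.06·0.08 = 0.0918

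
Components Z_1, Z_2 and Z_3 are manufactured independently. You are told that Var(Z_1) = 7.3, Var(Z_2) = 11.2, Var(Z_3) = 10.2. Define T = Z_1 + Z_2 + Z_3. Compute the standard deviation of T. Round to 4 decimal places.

5.3572

By independence, Var(T) = (1)²Var(Z_1) + (1)²Var(Z_2) + (1)²Var(Z_3)
= (1)²·7.3 + (1)²·11.2 + (1)²·10.2 = 28.7
σ(T) = √28.7 ≈ 5.3572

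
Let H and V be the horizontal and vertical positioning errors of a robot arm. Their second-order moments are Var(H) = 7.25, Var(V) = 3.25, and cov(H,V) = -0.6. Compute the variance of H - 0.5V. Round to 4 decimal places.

8.6625

Var(H - 0.5V) = (1)²·Var(H) + (-0.5)²·Var(V) + 2·(1)·(-0.5)·cov(H,V)
= 1·7.25 + 0.25·3.25 + -1·-0.6 = 8.6625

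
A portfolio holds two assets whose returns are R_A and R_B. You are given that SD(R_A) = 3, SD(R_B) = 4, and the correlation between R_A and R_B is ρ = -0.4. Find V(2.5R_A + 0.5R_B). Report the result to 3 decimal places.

V(R_A) = (3)² = 9;  V(R_B) = (4)² = 16
cov(R_A,R_B) = ρ·SD(R_A)·SD(R_B) = -0.4·3·4 = -4.8
V(2.5R_A + 0.5R_B) = (2.5)²·V(R_A) + (0.5)²·V(R_B) + 2·(2.5)·(0.5)·cov(R_A,R_B)
= 6.25·9 + 0.25·16 + 2.5·-4.8 = 48.25

48.250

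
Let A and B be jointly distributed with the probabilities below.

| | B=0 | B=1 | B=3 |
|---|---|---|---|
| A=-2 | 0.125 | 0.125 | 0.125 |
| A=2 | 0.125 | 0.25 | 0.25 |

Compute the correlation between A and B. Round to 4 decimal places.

0.1054

E[A] = 0.5,  E[B] = 1.5
E[AB] = 1
Cov(A,B) = E[AB] − E[A]E[B] = 1 − (0.5)(1.5) = 0.25
V(A) = 3.75,  V(B) = 1.5
ρ = 0.25 / √(3.75·1.5) ≈ 0.1054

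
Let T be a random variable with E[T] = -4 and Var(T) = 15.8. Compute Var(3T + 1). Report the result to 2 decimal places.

Var(3T + 1) = (3)²·Var(T) = 9·15.8 = 142.2

142.20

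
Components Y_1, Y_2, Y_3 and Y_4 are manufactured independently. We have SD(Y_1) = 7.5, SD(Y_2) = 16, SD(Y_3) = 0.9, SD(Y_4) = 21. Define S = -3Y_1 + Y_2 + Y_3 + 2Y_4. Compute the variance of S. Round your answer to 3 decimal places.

V(Y_1) = 56.25, V(Y_2) = 256, V(Y_3) = 0.81, V(Y_4) = 441
By independence, V(S) = (-3)²V(Y_1) + (1)²V(Y_2) + (1)²V(Y_3) + (2)²V(Y_4)
= (-3)²·56.25 + (1)²·256 + (1)²·0.81 + (2)²·441 = 2527.06

2527.060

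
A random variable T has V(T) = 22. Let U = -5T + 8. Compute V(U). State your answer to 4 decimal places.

V(-5T + 8) = (-5)²·V(T) = 25·22 = 550

550.0000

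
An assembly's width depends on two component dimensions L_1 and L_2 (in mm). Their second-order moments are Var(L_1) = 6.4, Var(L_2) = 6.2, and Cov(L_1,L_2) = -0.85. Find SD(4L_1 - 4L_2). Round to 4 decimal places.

Var(4L_1 - 4L_2) = (4)²·Var(L_1) + (-4)²·Var(L_2) + 2·(4)·(-4)·Cov(L_1,L_2)
= 16·6.4 + 16·6.2 + -32·-0.85 = 228.8
SD(4L_1 - 4L_2) = √228.8 ≈ 15.1261

15.1261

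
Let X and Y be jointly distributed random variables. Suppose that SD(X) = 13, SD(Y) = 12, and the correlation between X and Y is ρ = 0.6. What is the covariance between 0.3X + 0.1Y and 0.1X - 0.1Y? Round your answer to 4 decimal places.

V(X) = (13)² = 169;  V(Y) = (12)² = 144
cov(X,Y) = ρ·SD(X)·SD(Y) = 0.6·13·12 = 93.6
cov(0.3X + 0.1Y, 0.1X - 0.1Y) = (0.3)(0.1)V(X) + (0.1)(-0.1)V(Y) + [(0.3)(-0.1) + (0.1)(0.1)]cov(X,Y)
= 0.03·169 + -0.01·144 + -0.02·93.6 = 1.758

1.7580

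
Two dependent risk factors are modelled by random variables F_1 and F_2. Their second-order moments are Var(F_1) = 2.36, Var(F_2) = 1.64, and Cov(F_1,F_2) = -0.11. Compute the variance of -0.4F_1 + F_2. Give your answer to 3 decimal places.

Var(-0.4F_1 + F_2) = (-0.4)²·Var(F_1) + (1)²·Var(F_2) + 2·(-0.4)·(1)·Cov(F_1,F_2)
= 0.16·2.36 + 1·1.64 + -0.8·-0.11 = 2.1056

2.106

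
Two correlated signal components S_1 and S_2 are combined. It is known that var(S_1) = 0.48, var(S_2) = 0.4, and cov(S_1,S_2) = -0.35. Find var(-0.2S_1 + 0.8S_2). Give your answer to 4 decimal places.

0.3872

var(-0.2S_1 + 0.8S_2) = (-0.2)²·var(S_1) + (0.8)²·var(S_2) + 2·(-0.2)·(0.8)·cov(S_1,S_2)
= 0.04·0.48 + 0.64·0.4 + -0.32·-0.35 = 0.3872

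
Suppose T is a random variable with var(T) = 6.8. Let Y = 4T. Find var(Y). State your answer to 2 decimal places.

108.80

var(4T) = (4)²·var(T) = 16·6.8 = 108.8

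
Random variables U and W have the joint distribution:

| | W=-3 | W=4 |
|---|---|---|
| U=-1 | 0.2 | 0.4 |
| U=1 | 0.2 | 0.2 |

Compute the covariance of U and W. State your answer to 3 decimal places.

-0.560

E[U] = -0.2,  E[W] = 1.2
E[UW] = -0.8
cov(U,W) = E[UW] − E[U]E[W] = -0.8 − (-0.2)(1.2) = -0.56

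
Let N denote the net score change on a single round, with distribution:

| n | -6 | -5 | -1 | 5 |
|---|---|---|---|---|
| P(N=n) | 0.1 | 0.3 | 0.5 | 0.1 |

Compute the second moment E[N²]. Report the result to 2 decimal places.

E[N²] = (-6)²(0.1) + (-5)²(0.3) + (-1)²(0.5) + (5)²(0.1) = 14.1

14.10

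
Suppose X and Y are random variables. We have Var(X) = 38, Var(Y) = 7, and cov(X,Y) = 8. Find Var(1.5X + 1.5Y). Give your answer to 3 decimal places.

Var(1.5X + 1.5Y) = (1.5)²·Var(X) + (1.5)²·Var(Y) + 2·(1.5)·(1.5)·cov(X,Y)
= 2.25·38 + 2.25·7 + 4.5·8 = 137.25

137.250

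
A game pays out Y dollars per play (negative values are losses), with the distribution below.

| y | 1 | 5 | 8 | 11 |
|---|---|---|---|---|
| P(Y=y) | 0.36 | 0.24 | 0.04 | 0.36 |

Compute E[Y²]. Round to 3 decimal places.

E[Y²] = (1)²(0.36) + (5)²(0.24) + (8)²(0.04) + (11)²(0.36) = 52.48

52.480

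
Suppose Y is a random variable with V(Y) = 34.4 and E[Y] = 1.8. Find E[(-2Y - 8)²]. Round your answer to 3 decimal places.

E[-2Y - 8] = -2·1.8 − 8 = -11.6
V(-2Y - 8) = (-2)²·34.4 = 137.6
E[(-2Y - 8)²] = V((-2Y - 8)) + (E[(-2Y - 8)])² = 137.6 + (-11.6)² = 272.16

272.160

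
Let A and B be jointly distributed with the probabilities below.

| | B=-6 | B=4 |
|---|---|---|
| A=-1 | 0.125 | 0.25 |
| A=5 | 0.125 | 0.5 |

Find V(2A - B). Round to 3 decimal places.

45.000

E[A] = 2.75,  E[B] = 1.5,  E[AB] = 6
V(A) = 16 − (2.75)² = 8.4375;  V(B) = 21 − (1.5)² = 18.75
cov(A,B) = 6 − (2.75)(1.5) = 1.875
V(2A - B) = (2)²·8.4375 + (-1)²·18.75 + 2·(2)·(-1)·1.875 = 45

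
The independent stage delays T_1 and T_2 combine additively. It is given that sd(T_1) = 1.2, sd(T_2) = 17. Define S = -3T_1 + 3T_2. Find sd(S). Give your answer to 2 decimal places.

51.13

Var(T_1) = 1.44, Var(T_2) = 289
By independence, Var(S) = (-3)²Var(T_1) + (3)²Var(T_2)
= (-3)²·1.44 + (3)²·289 = 2613.96
sd(S) = √2613.96 ≈ 51.13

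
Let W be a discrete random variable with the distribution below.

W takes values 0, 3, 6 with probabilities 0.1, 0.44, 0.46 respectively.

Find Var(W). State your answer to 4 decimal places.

E[W] = (0)(0.1) + (3)(0.44) + (6)(0.46) = 4.08
E[W²] = (0)²(0.1) + (3)²(0.44) + (6)²(0.46) = 20.52
Var(W) = E[W²] − (E[W])² = 20.52 − (4.08)² = 3.8736

3.8736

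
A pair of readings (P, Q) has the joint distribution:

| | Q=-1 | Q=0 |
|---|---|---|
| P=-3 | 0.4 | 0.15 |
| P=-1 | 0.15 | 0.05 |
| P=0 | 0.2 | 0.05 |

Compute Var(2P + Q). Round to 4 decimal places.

E[P] = -1.85,  E[Q] = -0.75,  E[PQ] = 1.35
Var(P) = 5.15 − (-1.85)² = 1.7275;  Var(Q) = 0.75 − (-0.75)² = 0.1875
cov(P,Q) = 1.35 − (-1.85)(-0.75) = -0.0375
Var(2P + Q) = (2)²·1.7275 + (1)²·0.1875 + 2·(2)·(1)·-0.0375 = 6.9475

6.9475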